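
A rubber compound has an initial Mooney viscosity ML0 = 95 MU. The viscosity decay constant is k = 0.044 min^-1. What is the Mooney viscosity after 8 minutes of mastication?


ML = ML0 * exp(-k * t)
ML = 95 * exp(-0.044 * 8)
ML = 95 * 0.7033
ML = 66.81 MU

66.81 MU


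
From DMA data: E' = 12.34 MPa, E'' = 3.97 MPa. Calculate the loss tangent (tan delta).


tan delta = E'' / E'
= 3.97 / 12.34
= 0.3217

tan delta = 0.3217


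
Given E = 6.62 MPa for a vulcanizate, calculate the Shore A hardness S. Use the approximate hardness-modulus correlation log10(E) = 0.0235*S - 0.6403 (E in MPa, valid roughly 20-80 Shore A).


log10(E) = 0.0235*S - 0.6403  =>  S = (log10(E) + 0.6403) / 0.0235
log10(6.62) = 0.820858
S = (0.820858 + 0.6403) / 0.0235 = 1.461158 / 0.0235
S = 62.2

Shore A = 62.2


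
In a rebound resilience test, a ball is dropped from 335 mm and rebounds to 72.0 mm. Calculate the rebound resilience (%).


Resilience = h_rebound / h_drop * 100
= 72.0 / 335 * 100
= 21.5%

21.5%


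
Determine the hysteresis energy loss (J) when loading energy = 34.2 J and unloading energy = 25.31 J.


Hysteresis loss = loading - unloading
= 34.2 - 25.31
= 8.89 J

8.89 J


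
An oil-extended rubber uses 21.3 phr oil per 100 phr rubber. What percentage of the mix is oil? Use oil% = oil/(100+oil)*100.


Oil % = oil / (100 + oil) * 100
= 21.3 / (100 + 21.3) * 100
= 21.3 / 121.3 * 100
= 17.56%

17.56%


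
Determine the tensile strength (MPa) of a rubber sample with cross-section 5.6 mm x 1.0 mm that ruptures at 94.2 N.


Area = width * thickness = 5.6 * 1.0 = 5.6 mm^2
TS = force / area = 94.2 / 5.6 = 16.82 MPa

16.82 MPa


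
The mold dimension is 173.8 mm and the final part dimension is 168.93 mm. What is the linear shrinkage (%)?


Shrinkage = (mold - part) / mold * 100
= (173.8 - 168.93) / 173.8 * 100
= 4.87 / 173.8 * 100
= 2.8%

2.8%


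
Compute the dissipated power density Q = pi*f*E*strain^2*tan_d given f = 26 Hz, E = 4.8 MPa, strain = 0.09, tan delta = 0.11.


Q = pi * f * E * strain^2 * tan_d
= pi * 26 * 4.8 * 0.09^2 * 0.11
= pi * 26 * 4.8 * 0.0081 * 0.11
= 0.3493

Q = 0.3493


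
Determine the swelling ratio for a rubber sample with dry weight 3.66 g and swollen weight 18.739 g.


Q = W_swollen / W_dry
Q = 18.739 / 3.66
Q = 5.12

Q = 5.12


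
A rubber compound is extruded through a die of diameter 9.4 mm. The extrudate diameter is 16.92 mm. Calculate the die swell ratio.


Die swell ratio = D_extrudate / D_die
= 16.92 / 9.4
= 1.8

Die swell = 1.8


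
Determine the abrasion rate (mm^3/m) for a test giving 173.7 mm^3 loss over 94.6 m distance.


Rate = volume_loss / distance
= 173.7 / 94.6
= 1.836 mm^3/m

1.836 mm^3/m


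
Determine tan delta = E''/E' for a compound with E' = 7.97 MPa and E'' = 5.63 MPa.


tan delta = E'' / E'
= 5.63 / 7.97
= 0.7064

tan delta = 0.7064


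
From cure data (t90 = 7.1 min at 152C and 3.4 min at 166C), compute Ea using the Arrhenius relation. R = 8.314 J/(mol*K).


T1 = 425.15 K, T2 = 439.15 K
1/T1 - 1/T2 = 7.4985e-05
ln(t1/t2) = ln(7.1/3.4) = 0.7363
Ea = 8.314 * 0.7363 / 7.4985e-05 = 81640.0515 J/mol
Ea = 81.64 kJ/mol

81.64 kJ/mol


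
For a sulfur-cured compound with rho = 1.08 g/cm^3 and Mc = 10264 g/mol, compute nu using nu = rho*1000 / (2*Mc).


nu = rho * 1000 / (2 * Mc)
nu = 1.08 * 1000 / (2 * 10264)
nu = 1080.0 / 20528
nu = 0.0526 mol/L

0.0526 mol/L


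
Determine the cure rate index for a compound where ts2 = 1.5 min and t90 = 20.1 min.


CRI = 100 / (t90 - ts2)
= 100 / (20.1 - 1.5)
= 100 / 18.6
= 5.38 min^-1

5.38 min^-1


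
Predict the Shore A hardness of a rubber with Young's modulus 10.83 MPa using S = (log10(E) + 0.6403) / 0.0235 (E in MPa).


log10(E) = 0.0235*S - 0.6403  =>  S = (log10(E) + 0.6403) / 0.0235
log10(10.83) = 1.034628
S = (1.034628 + 0.6403) / 0.0235 = 1.674928 / 0.0235
S = 71.3

Shore A = 71.3


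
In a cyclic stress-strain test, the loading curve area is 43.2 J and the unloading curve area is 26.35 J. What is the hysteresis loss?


Hysteresis loss = loading - unloading
= 43.2 - 26.35
= 16.85 J

16.85 J


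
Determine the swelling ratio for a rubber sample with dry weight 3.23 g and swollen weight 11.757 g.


Q = W_swollen / W_dry
Q = 11.757 / 3.23
Q = 3.64

Q = 3.64


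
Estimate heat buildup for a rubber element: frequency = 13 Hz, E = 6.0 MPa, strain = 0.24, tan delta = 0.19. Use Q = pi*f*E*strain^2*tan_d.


Q = pi * f * E * strain^2 * tan_d
= pi * 13 * 6.0 * 0.24^2 * 0.19
= pi * 13 * 6.0 * 0.0576 * 0.19
= 2.6818

Q = 2.6818


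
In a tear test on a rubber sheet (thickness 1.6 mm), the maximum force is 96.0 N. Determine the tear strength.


Tear strength = force / thickness
= 96.0 / 1.6
= 60.0 N/mm

60.0 N/mm


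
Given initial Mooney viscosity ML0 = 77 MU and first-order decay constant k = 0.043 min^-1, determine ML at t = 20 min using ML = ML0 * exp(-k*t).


ML = ML0 * exp(-k * t)
ML = 77 * exp(-0.043 * 20)
ML = 77 * 0.4232
ML = 32.58 MU

32.58 MU


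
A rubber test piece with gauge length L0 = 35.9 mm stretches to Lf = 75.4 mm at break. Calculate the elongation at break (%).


Elongation = (Lf - L0) / L0 * 100
= (75.4 - 35.9) / 35.9 * 100
= 39.5 / 35.9 * 100
= 110.0%

110.0%


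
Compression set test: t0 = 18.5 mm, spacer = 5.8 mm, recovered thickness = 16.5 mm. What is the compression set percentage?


CS = (t0 - recovered) / (t0 - ts) * 100
= (18.5 - 16.5) / (18.5 - 5.8) * 100
= 2.0 / 12.7 * 100
= 15.7%

15.7%


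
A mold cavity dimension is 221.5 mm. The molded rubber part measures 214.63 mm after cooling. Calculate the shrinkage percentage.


Shrinkage = (mold - part) / mold * 100
= (221.5 - 214.63) / 221.5 * 100
= 6.87 / 221.5 * 100
= 3.1%

3.1%


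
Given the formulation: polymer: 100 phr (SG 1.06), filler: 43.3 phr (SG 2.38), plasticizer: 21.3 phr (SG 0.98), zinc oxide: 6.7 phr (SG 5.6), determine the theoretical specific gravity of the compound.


Sum of weights = 171.3
Volume contributions:
  polymer: 100/1.06 = 94.3396
  filler: 43.3/2.38 = 18.1933
  plasticizer: 21.3/0.98 = 21.7347
  zinc oxide: 6.7/5.6 = 1.1964
Sum of volumes = 135.4640
SG = 171.3 / 135.4640 = 1.265

SG = 1.265


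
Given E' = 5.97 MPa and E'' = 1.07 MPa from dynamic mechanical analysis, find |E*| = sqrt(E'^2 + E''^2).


|E*| = sqrt(E'^2 + E''^2)
= sqrt(5.97^2 + 1.07^2)
= sqrt(35.6409 + 1.1449)
= 6.065 MPa

6.065 MPa


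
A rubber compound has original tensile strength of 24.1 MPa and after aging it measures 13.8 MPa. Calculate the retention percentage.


Retention = aged / original * 100
= 13.8 / 24.1 * 100
= 57.3%

57.3%


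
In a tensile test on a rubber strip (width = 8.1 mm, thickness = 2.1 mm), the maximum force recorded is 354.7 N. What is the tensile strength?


Area = width * thickness = 8.1 * 2.1 = 17.01 mm^2
TS = force / area = 354.7 / 17.01 = 20.85 MPa

20.85 MPa


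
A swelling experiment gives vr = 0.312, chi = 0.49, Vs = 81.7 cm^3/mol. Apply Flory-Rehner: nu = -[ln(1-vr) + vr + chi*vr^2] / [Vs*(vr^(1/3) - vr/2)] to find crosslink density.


ln(1 - vr) = ln(1 - 0.312) = -0.3740
Numerator = -((-0.3740) + 0.312 + 0.49 * 0.312^2) = 0.0143
Denominator = 81.7 * (0.312^(1/3) - 0.312/2) = 42.6672
nu = 0.0143 / 42.6672 = 3.3440e-04 mol/cm^3

3.3440e-04 mol/cm^3


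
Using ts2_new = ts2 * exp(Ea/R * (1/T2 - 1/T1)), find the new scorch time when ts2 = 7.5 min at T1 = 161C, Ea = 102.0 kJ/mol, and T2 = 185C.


Convert temperatures: T1 = 161 + 273.15 = 434.15 K, T2 = 185 + 273.15 = 458.15 K
ts2_new = 7.5 * exp(102000 / 8.314 * (1/458.15 - 1/434.15))
1/T2 - 1/T1 = -1.2066e-04
ts2_new = 1.71 min

1.71 min


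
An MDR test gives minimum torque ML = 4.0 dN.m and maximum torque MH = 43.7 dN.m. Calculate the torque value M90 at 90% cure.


M90 = ML + 0.9 * (MH - ML)
M90 = 4.0 + 0.9 * (43.7 - 4.0)
M90 = 4.0 + 0.9 * 39.7
M90 = 39.73 dN.m

39.73 dN.m


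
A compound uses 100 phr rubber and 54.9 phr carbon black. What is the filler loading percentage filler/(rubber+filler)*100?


Filler % = filler / (rubber + filler) * 100
= 54.9 / (100 + 54.9) * 100
= 54.9 / 154.9 * 100
= 35.44%

35.44%


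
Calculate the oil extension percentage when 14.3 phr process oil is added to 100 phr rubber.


Oil % = oil / (100 + oil) * 100
= 14.3 / (100 + 14.3) * 100
= 14.3 / 114.3 * 100
= 12.51%

12.51%


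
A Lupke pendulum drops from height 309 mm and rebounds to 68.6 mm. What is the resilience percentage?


Resilience = h_rebound / h_drop * 100
= 68.6 / 309 * 100
= 22.2%

22.2%


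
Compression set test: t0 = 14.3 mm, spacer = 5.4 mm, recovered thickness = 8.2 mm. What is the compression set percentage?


CS = (t0 - recovered) / (t0 - ts) * 100
= (14.3 - 8.2) / (14.3 - 5.4) * 100
= 6.1 / 8.9 * 100
= 68.5%

68.5%


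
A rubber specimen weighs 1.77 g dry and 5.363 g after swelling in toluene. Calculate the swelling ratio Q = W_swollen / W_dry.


Q = W_swollen / W_dry
Q = 5.363 / 1.77
Q = 3.03

Q = 3.03


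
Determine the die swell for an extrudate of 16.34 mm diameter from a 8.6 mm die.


Die swell ratio = D_extrudate / D_die
= 16.34 / 8.6
= 1.9

Die swell = 1.9


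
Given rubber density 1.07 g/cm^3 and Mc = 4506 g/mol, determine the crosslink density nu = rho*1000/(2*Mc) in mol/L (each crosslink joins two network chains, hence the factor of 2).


nu = rho * 1000 / (2 * Mc)
nu = 1.07 * 1000 / (2 * 4506)
nu = 1070.0 / 9012
nu = 0.1187 mol/L

0.1187 mol/L


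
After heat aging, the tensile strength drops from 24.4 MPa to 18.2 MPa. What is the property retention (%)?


Retention = aged / original * 100
= 18.2 / 24.4 * 100
= 74.6%

74.6%


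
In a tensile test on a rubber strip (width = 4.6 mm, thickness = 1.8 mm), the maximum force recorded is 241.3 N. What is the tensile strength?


Area = width * thickness = 4.6 * 1.8 = 8.28 mm^2
TS = force / area = 241.3 / 8.28 = 29.14 MPa

29.14 MPa


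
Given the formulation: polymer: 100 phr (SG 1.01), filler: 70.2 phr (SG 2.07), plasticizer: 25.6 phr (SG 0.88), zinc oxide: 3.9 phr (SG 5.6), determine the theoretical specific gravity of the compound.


Sum of weights = 199.7
Volume contributions:
  polymer: 100/1.01 = 99.0099
  filler: 70.2/2.07 = 33.9130
  plasticizer: 25.6/0.88 = 29.0909
  zinc oxide: 3.9/5.6 = 0.6964
Sum of volumes = 162.7103
SG = 199.7 / 162.7103 = 1.227

SG = 1.227


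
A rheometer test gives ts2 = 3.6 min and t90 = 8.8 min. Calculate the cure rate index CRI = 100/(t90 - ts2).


CRI = 100 / (t90 - ts2)
= 100 / (8.8 - 3.6)
= 100 / 5.2
= 19.23 min^-1

19.23 min^-1


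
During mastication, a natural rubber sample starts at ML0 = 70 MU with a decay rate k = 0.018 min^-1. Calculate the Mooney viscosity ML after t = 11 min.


ML = ML0 * exp(-k * t)
ML = 70 * exp(-0.018 * 11)
ML = 70 * 0.8204
ML = 57.43 MU

57.43 MU


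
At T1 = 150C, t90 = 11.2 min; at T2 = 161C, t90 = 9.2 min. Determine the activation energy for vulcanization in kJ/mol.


T1 = 423.15 K, T2 = 434.15 K
1/T1 - 1/T2 = 5.9877e-05
ln(t1/t2) = ln(11.2/9.2) = 0.1967
Ea = 8.314 * 0.1967 / 5.9877e-05 = 27313.5766 J/mol
Ea = 27.31 kJ/mol

27.31 kJ/mol


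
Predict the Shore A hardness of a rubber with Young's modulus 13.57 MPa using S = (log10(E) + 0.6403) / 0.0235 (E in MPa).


log10(E) = 0.0235*S - 0.6403  =>  S = (log10(E) + 0.6403) / 0.0235
log10(13.57) = 1.132580
S = (1.132580 + 0.6403) / 0.0235 = 1.772880 / 0.0235
S = 75.4

Shore A = 75.4


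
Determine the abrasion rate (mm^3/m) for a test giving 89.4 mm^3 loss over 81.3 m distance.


Rate = volume_loss / distance
= 89.4 / 81.3
= 1.1 mm^3/m

1.1 mm^3/m


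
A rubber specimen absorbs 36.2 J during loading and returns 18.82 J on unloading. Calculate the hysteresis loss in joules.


Hysteresis loss = loading - unloading
= 36.2 - 18.82
= 17.38 J

17.38 J


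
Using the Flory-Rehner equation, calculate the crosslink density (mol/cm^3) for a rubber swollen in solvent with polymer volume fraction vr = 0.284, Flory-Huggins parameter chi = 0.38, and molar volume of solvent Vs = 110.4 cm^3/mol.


ln(1 - vr) = ln(1 - 0.284) = -0.3341
Numerator = -((-0.3341) + 0.284 + 0.38 * 0.284^2) = 0.0194
Denominator = 110.4 * (0.284^(1/3) - 0.284/2) = 56.8906
nu = 0.0194 / 56.8906 = 3.4146e-04 mol/cm^3

3.4146e-04 mol/cm^3


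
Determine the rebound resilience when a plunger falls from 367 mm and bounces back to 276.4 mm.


Resilience = h_rebound / h_drop * 100
= 276.4 / 367 * 100
= 75.3%

75.3%


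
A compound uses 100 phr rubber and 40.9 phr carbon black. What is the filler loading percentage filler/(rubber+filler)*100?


Filler % = filler / (rubber + filler) * 100
= 40.9 / (100 + 40.9) * 100
= 40.9 / 140.9 * 100
= 29.03%

29.03%


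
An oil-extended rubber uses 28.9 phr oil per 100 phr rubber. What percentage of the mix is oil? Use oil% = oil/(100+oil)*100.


Oil % = oil / (100 + oil) * 100
= 28.9 / (100 + 28.9) * 100
= 28.9 / 128.9 * 100
= 22.42%

22.42%


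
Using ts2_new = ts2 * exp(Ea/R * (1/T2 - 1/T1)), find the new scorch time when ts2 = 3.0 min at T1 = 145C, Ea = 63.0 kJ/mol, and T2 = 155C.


Convert temperatures: T1 = 145 + 273.15 = 418.15 K, T2 = 155 + 273.15 = 428.15 K
ts2_new = 3.0 * exp(63000 / 8.314 * (1/428.15 - 1/418.15))
1/T2 - 1/T1 = -5.5856e-05
ts2_new = 1.96 min

1.96 min


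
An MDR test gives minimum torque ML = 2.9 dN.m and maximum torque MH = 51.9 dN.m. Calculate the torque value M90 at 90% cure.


M90 = ML + 0.9 * (MH - ML)
M90 = 2.9 + 0.9 * (51.9 - 2.9)
M90 = 2.9 + 0.9 * 49.0
M90 = 47.0 dN.m

47.0 dN.m


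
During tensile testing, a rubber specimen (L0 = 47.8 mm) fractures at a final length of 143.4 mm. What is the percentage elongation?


Elongation = (Lf - L0) / L0 * 100
= (143.4 - 47.8) / 47.8 * 100
= 95.6 / 47.8 * 100
= 200.0%

200.0%


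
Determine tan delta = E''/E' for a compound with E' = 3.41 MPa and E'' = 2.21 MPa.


tan delta = E'' / E'
= 2.21 / 3.41
= 0.6481

tan delta = 0.6481


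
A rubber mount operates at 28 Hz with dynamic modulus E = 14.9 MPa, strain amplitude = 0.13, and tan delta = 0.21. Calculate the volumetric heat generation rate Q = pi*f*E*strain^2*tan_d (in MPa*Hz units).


Q = pi * f * E * strain^2 * tan_d
= pi * 28 * 14.9 * 0.13^2 * 0.21
= pi * 28 * 14.9 * 0.0169 * 0.21
= 4.6516

Q = 4.6516


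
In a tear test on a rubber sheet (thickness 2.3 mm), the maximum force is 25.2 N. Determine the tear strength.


Tear strength = force / thickness
= 25.2 / 2.3
= 10.96 N/mm

10.96 N/mm


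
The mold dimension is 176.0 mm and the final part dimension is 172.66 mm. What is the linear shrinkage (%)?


Shrinkage = (mold - part) / mold * 100
= (176.0 - 172.66) / 176.0 * 100
= 3.34 / 176.0 * 100
= 1.9%

1.9%


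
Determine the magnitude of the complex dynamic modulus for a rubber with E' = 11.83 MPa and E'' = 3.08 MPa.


|E*| = sqrt(E'^2 + E''^2)
= sqrt(11.83^2 + 3.08^2)
= sqrt(139.9489 + 9.4864)
= 12.224 MPa

12.224 MPa


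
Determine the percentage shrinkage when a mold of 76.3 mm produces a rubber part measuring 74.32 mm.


Shrinkage = (mold - part) / mold * 100
= (76.3 - 74.32) / 76.3 * 100
= 1.98 / 76.3 * 100
= 2.6%

2.6%


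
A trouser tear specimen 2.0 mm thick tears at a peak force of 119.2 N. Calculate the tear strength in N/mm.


Tear strength = force / thickness
= 119.2 / 2.0
= 59.6 N/mm

59.6 N/mm


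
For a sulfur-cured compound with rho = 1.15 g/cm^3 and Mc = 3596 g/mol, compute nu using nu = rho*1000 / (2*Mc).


nu = rho * 1000 / (2 * Mc)
nu = 1.15 * 1000 / (2 * 3596)
nu = 1150.0 / 7192
nu = 0.1599 mol/L

0.1599 mol/L


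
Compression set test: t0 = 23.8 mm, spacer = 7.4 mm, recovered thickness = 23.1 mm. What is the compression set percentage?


CS = (t0 - recovered) / (t0 - ts) * 100
= (23.8 - 23.1) / (23.8 - 7.4) * 100
= 0.7 / 16.4 * 100
= 4.3%

4.3%


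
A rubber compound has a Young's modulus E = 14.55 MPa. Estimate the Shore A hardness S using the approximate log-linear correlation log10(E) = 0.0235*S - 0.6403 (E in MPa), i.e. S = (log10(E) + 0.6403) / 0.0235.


log10(E) = 0.0235*S - 0.6403  =>  S = (log10(E) + 0.6403) / 0.0235
log10(14.55) = 1.162863
S = (1.162863 + 0.6403) / 0.0235 = 1.803163 / 0.0235
S = 76.7

Shore A = 76.7


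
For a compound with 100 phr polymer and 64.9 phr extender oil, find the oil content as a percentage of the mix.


Oil % = oil / (100 + oil) * 100
= 64.9 / (100 + 64.9) * 100
= 64.9 / 164.9 * 100
= 39.36%

39.36%


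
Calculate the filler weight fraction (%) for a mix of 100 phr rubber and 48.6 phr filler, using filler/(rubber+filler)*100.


Filler % = filler / (rubber + filler) * 100
= 48.6 / (100 + 48.6) * 100
= 48.6 / 148.6 * 100
= 32.71%

32.71%


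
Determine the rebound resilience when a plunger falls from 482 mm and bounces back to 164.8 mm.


Resilience = h_rebound / h_drop * 100
= 164.8 / 482 * 100
= 34.2%

34.2%


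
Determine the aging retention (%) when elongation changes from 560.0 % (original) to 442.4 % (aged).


Retention = aged / original * 100
= 442.4 / 560.0 * 100
= 79.0%

79.0%


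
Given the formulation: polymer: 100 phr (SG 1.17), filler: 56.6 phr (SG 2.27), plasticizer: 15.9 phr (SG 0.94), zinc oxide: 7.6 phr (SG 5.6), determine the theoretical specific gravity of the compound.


Sum of weights = 180.1
Volume contributions:
  polymer: 100/1.17 = 85.4701
  filler: 56.6/2.27 = 24.9339
  plasticizer: 15.9/0.94 = 16.9149
  zinc oxide: 7.6/5.6 = 1.3571
Sum of volumes = 128.6760
SG = 180.1 / 128.6760 = 1.4

SG = 1.4


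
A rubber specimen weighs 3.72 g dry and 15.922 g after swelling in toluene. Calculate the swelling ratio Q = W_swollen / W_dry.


Q = W_swollen / W_dry
Q = 15.922 / 3.72
Q = 4.28

Q = 4.28


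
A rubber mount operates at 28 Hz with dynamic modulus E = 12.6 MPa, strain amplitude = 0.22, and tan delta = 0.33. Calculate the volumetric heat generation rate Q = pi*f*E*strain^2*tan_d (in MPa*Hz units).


Q = pi * f * E * strain^2 * tan_d
= pi * 28 * 12.6 * 0.22^2 * 0.33
= pi * 28 * 12.6 * 0.0484 * 0.33
= 17.7026

Q = 17.7026


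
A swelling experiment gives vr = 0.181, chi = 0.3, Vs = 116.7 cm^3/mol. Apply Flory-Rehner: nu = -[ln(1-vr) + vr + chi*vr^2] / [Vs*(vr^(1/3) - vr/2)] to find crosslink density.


ln(1 - vr) = ln(1 - 0.181) = -0.1997
Numerator = -((-0.1997) + 0.181 + 0.3 * 0.181^2) = 0.0088
Denominator = 116.7 * (0.181^(1/3) - 0.181/2) = 55.4518
nu = 0.0088 / 55.4518 = 1.5947e-04 mol/cm^3

1.5947e-04 mol/cm^3


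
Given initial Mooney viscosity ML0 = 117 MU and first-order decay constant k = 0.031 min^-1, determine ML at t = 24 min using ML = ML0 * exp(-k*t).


ML = ML0 * exp(-k * t)
ML = 117 * exp(-0.031 * 24)
ML = 117 * 0.4752
ML = 55.6 MU

55.6 MU


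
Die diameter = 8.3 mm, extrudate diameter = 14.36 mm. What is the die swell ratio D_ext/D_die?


Die swell ratio = D_extrudate / D_die
= 14.36 / 8.3
= 1.73

Die swell = 1.73


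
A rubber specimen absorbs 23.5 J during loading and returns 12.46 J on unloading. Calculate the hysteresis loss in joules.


Hysteresis loss = loading - unloading
= 23.5 - 12.46
= 11.04 J

11.04 J


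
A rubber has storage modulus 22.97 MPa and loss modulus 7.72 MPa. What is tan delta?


tan delta = E'' / E'
= 7.72 / 22.97
= 0.3361

tan delta = 0.3361


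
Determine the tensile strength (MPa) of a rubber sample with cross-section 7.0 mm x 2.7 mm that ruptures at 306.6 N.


Area = width * thickness = 7.0 * 2.7 = 18.9 mm^2
TS = force / area = 306.6 / 18.9 = 16.22 MPa

16.22 MPa


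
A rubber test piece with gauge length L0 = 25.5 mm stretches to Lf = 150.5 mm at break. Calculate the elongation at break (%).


Elongation = (Lf - L0) / L0 * 100
= (150.5 - 25.5) / 25.5 * 100
= 125.0 / 25.5 * 100
= 490.2%

490.2%


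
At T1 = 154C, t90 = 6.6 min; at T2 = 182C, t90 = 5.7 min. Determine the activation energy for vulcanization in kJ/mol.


T1 = 427.15 K, T2 = 455.15 K
1/T1 - 1/T2 = 1.4402e-04
ln(t1/t2) = ln(6.6/5.7) = 0.1466
Ea = 8.314 * 0.1466 / 1.4402e-04 = 8463.1338 J/mol
Ea = 8.46 kJ/mol

8.46 kJ/mol


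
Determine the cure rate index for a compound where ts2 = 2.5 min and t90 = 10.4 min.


CRI = 100 / (t90 - ts2)
= 100 / (10.4 - 2.5)
= 100 / 7.9
= 12.66 min^-1

12.66 min^-1


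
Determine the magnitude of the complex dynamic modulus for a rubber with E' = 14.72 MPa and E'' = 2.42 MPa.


|E*| = sqrt(E'^2 + E''^2)
= sqrt(14.72^2 + 2.42^2)
= sqrt(216.6784 + 5.8564)
= 14.918 MPa

14.918 MPa


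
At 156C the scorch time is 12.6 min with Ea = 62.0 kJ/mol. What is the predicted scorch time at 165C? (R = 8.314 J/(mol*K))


Convert temperatures: T1 = 156 + 273.15 = 429.15 K, T2 = 165 + 273.15 = 438.15 K
ts2_new = 12.6 * exp(62000 / 8.314 * (1/438.15 - 1/429.15))
1/T2 - 1/T1 = -4.7864e-05
ts2_new = 8.82 min

8.82 min


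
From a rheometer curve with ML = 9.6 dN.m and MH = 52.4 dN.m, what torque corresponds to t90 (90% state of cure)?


M90 = ML + 0.9 * (MH - ML)
M90 = 9.6 + 0.9 * (52.4 - 9.6)
M90 = 9.6 + 0.9 * 42.8
M90 = 48.12 dN.m

48.12 dN.m


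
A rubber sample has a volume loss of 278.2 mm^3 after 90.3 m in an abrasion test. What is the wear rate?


Rate = volume_loss / distance
= 278.2 / 90.3
= 3.081 mm^3/m

3.081 mm^3/m


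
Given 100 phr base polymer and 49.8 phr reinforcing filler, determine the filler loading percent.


Filler % = filler / (rubber + filler) * 100
= 49.8 / (100 + 49.8) * 100
= 49.8 / 149.8 * 100
= 33.24%

33.24%


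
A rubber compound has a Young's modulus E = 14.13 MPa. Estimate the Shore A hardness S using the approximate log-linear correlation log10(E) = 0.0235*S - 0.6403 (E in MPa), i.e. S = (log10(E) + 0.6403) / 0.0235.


log10(E) = 0.0235*S - 0.6403  =>  S = (log10(E) + 0.6403) / 0.0235
log10(14.13) = 1.150142
S = (1.150142 + 0.6403) / 0.0235 = 1.790442 / 0.0235
S = 76.2

Shore A = 76.2


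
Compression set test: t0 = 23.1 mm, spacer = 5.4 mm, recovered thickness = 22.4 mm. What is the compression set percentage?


CS = (t0 - recovered) / (t0 - ts) * 100
= (23.1 - 22.4) / (23.1 - 5.4) * 100
= 0.7 / 17.7 * 100
= 4.0%

4.0%


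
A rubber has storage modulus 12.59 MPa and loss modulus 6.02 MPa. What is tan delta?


tan delta = E'' / E'
= 6.02 / 12.59
= 0.4782

tan delta = 0.4782


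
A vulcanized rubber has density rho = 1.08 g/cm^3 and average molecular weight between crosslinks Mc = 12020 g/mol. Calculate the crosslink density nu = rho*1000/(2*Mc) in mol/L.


nu = rho * 1000 / (2 * Mc)
nu = 1.08 * 1000 / (2 * 12020)
nu = 1080.0 / 24040
nu = 0.0449 mol/L

0.0449 mol/L


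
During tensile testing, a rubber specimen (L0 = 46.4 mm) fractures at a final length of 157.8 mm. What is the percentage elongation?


Elongation = (Lf - L0) / L0 * 100
= (157.8 - 46.4) / 46.4 * 100
= 111.4 / 46.4 * 100
= 240.1%

240.1%


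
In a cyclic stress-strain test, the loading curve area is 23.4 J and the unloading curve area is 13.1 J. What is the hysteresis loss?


Hysteresis loss = loading - unloading
= 23.4 - 13.1
= 10.3 J

10.3 J


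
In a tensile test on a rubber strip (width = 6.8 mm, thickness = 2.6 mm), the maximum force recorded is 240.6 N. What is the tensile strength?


Area = width * thickness = 6.8 * 2.6 = 17.68 mm^2
TS = force / area = 240.6 / 17.68 = 13.61 MPa

13.61 MPa


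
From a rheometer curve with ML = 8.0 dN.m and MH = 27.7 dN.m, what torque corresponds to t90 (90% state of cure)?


M90 = ML + 0.9 * (MH - ML)
M90 = 8.0 + 0.9 * (27.7 - 8.0)
M90 = 8.0 + 0.9 * 19.7
M90 = 25.73 dN.m

25.73 dN.m


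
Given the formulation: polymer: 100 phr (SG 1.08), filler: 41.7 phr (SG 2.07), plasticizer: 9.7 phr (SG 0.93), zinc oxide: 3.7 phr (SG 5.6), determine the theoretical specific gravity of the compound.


Sum of weights = 155.1
Volume contributions:
  polymer: 100/1.08 = 92.5926
  filler: 41.7/2.07 = 20.1449
  plasticizer: 9.7/0.93 = 10.4301
  zinc oxide: 3.7/5.6 = 0.6607
Sum of volumes = 123.8283
SG = 155.1 / 123.8283 = 1.253

SG = 1.253


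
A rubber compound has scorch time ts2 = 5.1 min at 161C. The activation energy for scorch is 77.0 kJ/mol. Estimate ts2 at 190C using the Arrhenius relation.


Convert temperatures: T1 = 161 + 273.15 = 434.15 K, T2 = 190 + 273.15 = 463.15 K
ts2_new = 5.1 * exp(77000 / 8.314 * (1/463.15 - 1/434.15))
1/T2 - 1/T1 = -1.4422e-04
ts2_new = 1.34 min

1.34 min


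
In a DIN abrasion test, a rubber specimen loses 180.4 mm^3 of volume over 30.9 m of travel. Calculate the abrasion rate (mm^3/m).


Rate = volume_loss / distance
= 180.4 / 30.9
= 5.838 mm^3/m

5.838 mm^3/m


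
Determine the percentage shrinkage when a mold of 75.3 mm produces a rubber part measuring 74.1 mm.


Shrinkage = (mold - part) / mold * 100
= (75.3 - 74.1) / 75.3 * 100
= 1.2 / 75.3 * 100
= 1.59%

1.59%


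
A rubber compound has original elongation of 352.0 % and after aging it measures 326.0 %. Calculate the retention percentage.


Retention = aged / original * 100
= 326.0 / 352.0 * 100
= 92.6%

92.6%


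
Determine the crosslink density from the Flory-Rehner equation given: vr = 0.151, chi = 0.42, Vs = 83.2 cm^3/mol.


ln(1 - vr) = ln(1 - 0.151) = -0.1637
Numerator = -((-0.1637) + 0.151 + 0.42 * 0.151^2) = 0.0031
Denominator = 83.2 * (0.151^(1/3) - 0.151/2) = 38.0230
nu = 0.0031 / 38.0230 = 8.2047e-05 mol/cm^3

8.2047e-05 mol/cm^3


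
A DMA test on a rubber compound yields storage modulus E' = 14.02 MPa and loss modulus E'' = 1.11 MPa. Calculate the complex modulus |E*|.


|E*| = sqrt(E'^2 + E''^2)
= sqrt(14.02^2 + 1.11^2)
= sqrt(196.5604 + 1.2321)
= 14.064 MPa

14.064 MPa


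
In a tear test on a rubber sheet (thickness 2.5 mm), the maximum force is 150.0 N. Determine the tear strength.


Tear strength = force / thickness
= 150.0 / 2.5
= 60.0 N/mm

60.0 N/mm


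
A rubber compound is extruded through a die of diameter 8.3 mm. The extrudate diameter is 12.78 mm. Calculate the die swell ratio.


Die swell ratio = D_extrudate / D_die
= 12.78 / 8.3
= 1.54

Die swell = 1.54


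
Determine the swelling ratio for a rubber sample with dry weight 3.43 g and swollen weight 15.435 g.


Q = W_swollen / W_dry
Q = 15.435 / 3.43
Q = 4.5

Q = 4.5


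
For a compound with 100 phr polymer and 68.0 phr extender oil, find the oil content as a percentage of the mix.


Oil % = oil / (100 + oil) * 100
= 68.0 / (100 + 68.0) * 100
= 68.0 / 168.0 * 100
= 40.48%

40.48%


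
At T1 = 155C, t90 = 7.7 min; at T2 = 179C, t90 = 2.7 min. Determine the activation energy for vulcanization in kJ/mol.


T1 = 428.15 K, T2 = 452.15 K
1/T1 - 1/T2 = 1.2397e-04
ln(t1/t2) = ln(7.7/2.7) = 1.0480
Ea = 8.314 * 1.0480 / 1.2397e-04 = 70278.9904 J/mol
Ea = 70.28 kJ/mol

70.28 kJ/mol


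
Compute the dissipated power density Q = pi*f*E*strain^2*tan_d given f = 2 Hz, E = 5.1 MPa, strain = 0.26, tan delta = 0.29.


Q = pi * f * E * strain^2 * tan_d
= pi * 2 * 5.1 * 0.26^2 * 0.29
= pi * 2 * 5.1 * 0.0676 * 0.29
= 0.6282

Q = 0.6282


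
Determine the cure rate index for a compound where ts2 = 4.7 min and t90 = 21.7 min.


CRI = 100 / (t90 - ts2)
= 100 / (21.7 - 4.7)
= 100 / 17.0
= 5.88 min^-1

5.88 min^-1


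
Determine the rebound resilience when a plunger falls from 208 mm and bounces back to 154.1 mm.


Resilience = h_rebound / h_drop * 100
= 154.1 / 208 * 100
= 74.1%

74.1%


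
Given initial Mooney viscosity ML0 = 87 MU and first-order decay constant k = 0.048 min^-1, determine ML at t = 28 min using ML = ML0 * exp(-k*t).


ML = ML0 * exp(-k * t)
ML = 87 * exp(-0.048 * 28)
ML = 87 * 0.2608
ML = 22.69 MU

22.69 MU


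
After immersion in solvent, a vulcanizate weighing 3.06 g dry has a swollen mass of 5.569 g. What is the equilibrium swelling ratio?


Q = W_swollen / W_dry
Q = 5.569 / 3.06
Q = 1.82

Q = 1.82


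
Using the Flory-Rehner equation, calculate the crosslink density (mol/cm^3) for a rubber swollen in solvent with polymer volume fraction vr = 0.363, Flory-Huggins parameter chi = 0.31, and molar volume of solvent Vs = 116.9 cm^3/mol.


ln(1 - vr) = ln(1 - 0.363) = -0.4510
Numerator = -((-0.4510) + 0.363 + 0.31 * 0.363^2) = 0.0471
Denominator = 116.9 * (0.363^(1/3) - 0.363/2) = 62.1732
nu = 0.0471 / 62.1732 = 7.5816e-04 mol/cm^3

7.5816e-04 mol/cm^3


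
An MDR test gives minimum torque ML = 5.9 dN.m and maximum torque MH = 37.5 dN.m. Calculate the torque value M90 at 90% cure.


M90 = ML + 0.9 * (MH - ML)
M90 = 5.9 + 0.9 * (37.5 - 5.9)
M90 = 5.9 + 0.9 * 31.6
M90 = 34.34 dN.m

34.34 dN.m


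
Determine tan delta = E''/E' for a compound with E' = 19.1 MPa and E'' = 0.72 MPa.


tan delta = E'' / E'
= 0.72 / 19.1
= 0.0377

tan delta = 0.0377


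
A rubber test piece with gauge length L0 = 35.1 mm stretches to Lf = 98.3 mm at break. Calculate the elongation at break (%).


Elongation = (Lf - L0) / L0 * 100
= (98.3 - 35.1) / 35.1 * 100
= 63.2 / 35.1 * 100
= 180.1%

180.1%


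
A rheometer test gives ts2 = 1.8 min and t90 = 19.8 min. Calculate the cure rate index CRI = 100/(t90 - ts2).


CRI = 100 / (t90 - ts2)
= 100 / (19.8 - 1.8)
= 100 / 18.0
= 5.56 min^-1

5.56 min^-1


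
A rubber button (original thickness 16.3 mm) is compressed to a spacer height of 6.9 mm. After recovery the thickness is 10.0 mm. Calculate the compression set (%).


CS = (t0 - recovered) / (t0 - ts) * 100
= (16.3 - 10.0) / (16.3 - 6.9) * 100
= 6.3 / 9.4 * 100
= 67.0%

67.0%


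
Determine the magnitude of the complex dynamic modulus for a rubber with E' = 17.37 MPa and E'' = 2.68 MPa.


|E*| = sqrt(E'^2 + E''^2)
= sqrt(17.37^2 + 2.68^2)
= sqrt(301.7169 + 7.1824)
= 17.576 MPa

17.576 MPa


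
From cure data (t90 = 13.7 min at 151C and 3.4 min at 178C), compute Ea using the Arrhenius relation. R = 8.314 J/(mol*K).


T1 = 424.15 K, T2 = 451.15 K
1/T1 - 1/T2 = 1.4110e-04
ln(t1/t2) = ln(13.7/3.4) = 1.3936
Ea = 8.314 * 1.3936 / 1.4110e-04 = 82116.6426 J/mol
Ea = 82.12 kJ/mol

82.12 kJ/mol


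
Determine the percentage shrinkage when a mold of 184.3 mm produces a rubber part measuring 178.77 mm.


Shrinkage = (mold - part) / mold * 100
= (184.3 - 178.77) / 184.3 * 100
= 5.53 / 184.3 * 100
= 3.0%

3.0%


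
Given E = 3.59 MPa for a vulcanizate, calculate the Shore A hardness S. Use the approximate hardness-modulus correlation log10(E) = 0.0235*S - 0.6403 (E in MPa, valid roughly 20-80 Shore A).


log10(E) = 0.0235*S - 0.6403  =>  S = (log10(E) + 0.6403) / 0.0235
log10(3.59) = 0.555094
S = (0.555094 + 0.6403) / 0.0235 = 1.195394 / 0.0235
S = 50.9

Shore A = 50.9


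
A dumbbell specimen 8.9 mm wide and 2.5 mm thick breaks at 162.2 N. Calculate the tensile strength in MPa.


Area = width * thickness = 8.9 * 2.5 = 22.25 mm^2
TS = force / area = 162.2 / 22.25 = 7.29 MPa

7.29 MPa


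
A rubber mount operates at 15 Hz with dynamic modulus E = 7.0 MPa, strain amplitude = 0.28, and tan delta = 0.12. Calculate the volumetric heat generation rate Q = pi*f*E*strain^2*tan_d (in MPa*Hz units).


Q = pi * f * E * strain^2 * tan_d
= pi * 15 * 7.0 * 0.28^2 * 0.12
= pi * 15 * 7.0 * 0.0784 * 0.12
= 3.1034

Q = 3.1034


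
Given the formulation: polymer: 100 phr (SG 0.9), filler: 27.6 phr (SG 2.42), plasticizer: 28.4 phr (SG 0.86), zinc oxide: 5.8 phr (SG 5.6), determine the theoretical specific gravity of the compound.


Sum of weights = 161.8
Volume contributions:
  polymer: 100/0.9 = 111.1111
  filler: 27.6/2.42 = 11.4050
  plasticizer: 28.4/0.86 = 33.0233
  zinc oxide: 5.8/5.6 = 1.0357
Sum of volumes = 156.5750
SG = 161.8 / 156.5750 = 1.033

SG = 1.033


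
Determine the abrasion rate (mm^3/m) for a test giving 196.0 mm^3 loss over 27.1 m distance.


Rate = volume_loss / distance
= 196.0 / 27.1
= 7.232 mm^3/m

7.232 mm^3/m


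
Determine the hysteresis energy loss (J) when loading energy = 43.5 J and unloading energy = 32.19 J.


Hysteresis loss = loading - unloading
= 43.5 - 32.19
= 11.31 J

11.31 J


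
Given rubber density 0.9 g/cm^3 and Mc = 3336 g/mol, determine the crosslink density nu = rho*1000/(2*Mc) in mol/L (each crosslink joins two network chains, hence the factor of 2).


nu = rho * 1000 / (2 * Mc)
nu = 0.9 * 1000 / (2 * 3336)
nu = 900.0 / 6672
nu = 0.1349 mol/L

0.1349 mol/L


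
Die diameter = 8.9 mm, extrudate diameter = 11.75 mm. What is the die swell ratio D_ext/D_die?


Die swell ratio = D_extrudate / D_die
= 11.75 / 8.9
= 1.32

Die swell = 1.32


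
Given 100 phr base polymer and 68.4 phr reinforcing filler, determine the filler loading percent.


Filler % = filler / (rubber + filler) * 100
= 68.4 / (100 + 68.4) * 100
= 68.4 / 168.4 * 100
= 40.62%

40.62%


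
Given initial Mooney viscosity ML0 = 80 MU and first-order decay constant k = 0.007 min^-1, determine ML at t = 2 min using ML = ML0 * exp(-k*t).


ML = ML0 * exp(-k * t)
ML = 80 * exp(-0.007 * 2)
ML = 80 * 0.9861
ML = 78.89 MU

78.89 MU


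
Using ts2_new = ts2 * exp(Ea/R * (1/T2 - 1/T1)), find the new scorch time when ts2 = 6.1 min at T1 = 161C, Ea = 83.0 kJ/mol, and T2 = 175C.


Convert temperatures: T1 = 161 + 273.15 = 434.15 K, T2 = 175 + 273.15 = 448.15 K
ts2_new = 6.1 * exp(83000 / 8.314 * (1/448.15 - 1/434.15))
1/T2 - 1/T1 = -7.1956e-05
ts2_new = 2.97 min

2.97 min


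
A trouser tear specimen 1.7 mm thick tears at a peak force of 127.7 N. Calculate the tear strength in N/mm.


Tear strength = force / thickness
= 127.7 / 1.7
= 75.12 N/mm

75.12 N/mm


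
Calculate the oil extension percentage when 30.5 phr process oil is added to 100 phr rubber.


Oil % = oil / (100 + oil) * 100
= 30.5 / (100 + 30.5) * 100
= 30.5 / 130.5 * 100
= 23.37%

23.37%


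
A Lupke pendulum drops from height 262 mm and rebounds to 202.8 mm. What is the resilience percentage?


Resilience = h_rebound / h_drop * 100
= 202.8 / 262 * 100
= 77.4%

77.4%


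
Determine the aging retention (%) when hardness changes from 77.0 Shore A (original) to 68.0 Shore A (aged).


Retention = aged / original * 100
= 68.0 / 77.0 * 100
= 88.3%

88.3%


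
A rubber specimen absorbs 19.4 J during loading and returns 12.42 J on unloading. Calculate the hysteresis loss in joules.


Hysteresis loss = loading - unloading
= 19.4 - 12.42
= 6.98 J

6.98 J


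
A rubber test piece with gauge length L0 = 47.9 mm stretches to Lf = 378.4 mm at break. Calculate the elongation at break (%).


Elongation = (Lf - L0) / L0 * 100
= (378.4 - 47.9) / 47.9 * 100
= 330.5 / 47.9 * 100
= 690.0%

690.0%


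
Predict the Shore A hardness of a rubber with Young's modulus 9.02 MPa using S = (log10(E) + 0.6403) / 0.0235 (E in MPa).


log10(E) = 0.0235*S - 0.6403  =>  S = (log10(E) + 0.6403) / 0.0235
log10(9.02) = 0.955207
S = (0.955207 + 0.6403) / 0.0235 = 1.595507 / 0.0235
S = 67.9

Shore A = 67.9


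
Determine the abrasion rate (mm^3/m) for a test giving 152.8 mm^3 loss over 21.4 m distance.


Rate = volume_loss / distance
= 152.8 / 21.4
= 7.14 mm^3/m

7.14 mm^3/m


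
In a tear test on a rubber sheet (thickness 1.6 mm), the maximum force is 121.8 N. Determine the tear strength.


Tear strength = force / thickness
= 121.8 / 1.6
= 76.12 N/mm

76.12 N/mm


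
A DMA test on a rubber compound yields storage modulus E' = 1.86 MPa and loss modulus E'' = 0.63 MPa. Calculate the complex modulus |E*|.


|E*| = sqrt(E'^2 + E''^2)
= sqrt(1.86^2 + 0.63^2)
= sqrt(3.4596 + 0.3969)
= 1.964 MPa

1.964 MPa


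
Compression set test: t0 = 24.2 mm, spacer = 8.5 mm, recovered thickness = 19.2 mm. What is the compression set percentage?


CS = (t0 - recovered) / (t0 - ts) * 100
= (24.2 - 19.2) / (24.2 - 8.5) * 100
= 5.0 / 15.7 * 100
= 31.8%

31.8%


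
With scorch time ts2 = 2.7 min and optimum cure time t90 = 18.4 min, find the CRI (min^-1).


CRI = 100 / (t90 - ts2)
= 100 / (18.4 - 2.7)
= 100 / 15.7
= 6.37 min^-1

6.37 min^-1


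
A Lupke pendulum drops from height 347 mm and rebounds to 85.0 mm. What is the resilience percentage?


Resilience = h_rebound / h_drop * 100
= 85.0 / 347 * 100
= 24.5%

24.5%


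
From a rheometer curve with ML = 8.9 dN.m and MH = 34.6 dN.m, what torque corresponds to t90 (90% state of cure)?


M90 = ML + 0.9 * (MH - ML)
M90 = 8.9 + 0.9 * (34.6 - 8.9)
M90 = 8.9 + 0.9 * 25.7
M90 = 32.03 dN.m

32.03 dN.m


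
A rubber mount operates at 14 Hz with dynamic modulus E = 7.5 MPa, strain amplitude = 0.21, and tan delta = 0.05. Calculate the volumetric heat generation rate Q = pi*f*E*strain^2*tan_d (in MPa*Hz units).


Q = pi * f * E * strain^2 * tan_d
= pi * 14 * 7.5 * 0.21^2 * 0.05
= pi * 14 * 7.5 * 0.0441 * 0.05
= 0.7274

Q = 0.7274


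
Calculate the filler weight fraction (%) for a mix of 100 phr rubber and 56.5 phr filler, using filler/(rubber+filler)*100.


Filler % = filler / (rubber + filler) * 100
= 56.5 / (100 + 56.5) * 100
= 56.5 / 156.5 * 100
= 36.1%

36.1%


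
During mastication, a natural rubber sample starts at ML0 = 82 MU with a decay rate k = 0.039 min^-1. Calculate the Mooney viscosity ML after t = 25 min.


ML = ML0 * exp(-k * t)
ML = 82 * exp(-0.039 * 25)
ML = 82 * 0.3772
ML = 30.93 MU

30.93 MU


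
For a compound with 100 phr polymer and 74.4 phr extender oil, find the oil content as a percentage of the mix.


Oil % = oil / (100 + oil) * 100
= 74.4 / (100 + 74.4) * 100
= 74.4 / 174.4 * 100
= 42.66%

42.66%


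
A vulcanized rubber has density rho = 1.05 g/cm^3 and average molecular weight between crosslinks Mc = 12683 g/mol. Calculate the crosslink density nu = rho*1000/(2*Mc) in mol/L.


nu = rho * 1000 / (2 * Mc)
nu = 1.05 * 1000 / (2 * 12683)
nu = 1050.0 / 25366
nu = 0.0414 mol/L

0.0414 mol/L


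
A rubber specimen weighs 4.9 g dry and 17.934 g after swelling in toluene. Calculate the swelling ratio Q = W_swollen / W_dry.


Q = W_swollen / W_dry
Q = 17.934 / 4.9
Q = 3.66

Q = 3.66


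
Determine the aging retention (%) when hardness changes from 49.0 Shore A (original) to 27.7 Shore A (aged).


Retention = aged / original * 100
= 27.7 / 49.0 * 100
= 56.5%

56.5%


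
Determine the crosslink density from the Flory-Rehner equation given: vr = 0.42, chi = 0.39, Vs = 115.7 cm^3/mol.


ln(1 - vr) = ln(1 - 0.42) = -0.5447
Numerator = -((-0.5447) + 0.42 + 0.39 * 0.42^2) = 0.0559
Denominator = 115.7 * (0.42^(1/3) - 0.42/2) = 62.3493
nu = 0.0559 / 62.3493 = 8.9706e-04 mol/cm^3

8.9706e-04 mol/cm^3


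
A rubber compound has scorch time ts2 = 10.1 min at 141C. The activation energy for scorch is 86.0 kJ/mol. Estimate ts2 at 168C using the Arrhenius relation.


Convert temperatures: T1 = 141 + 273.15 = 414.15 K, T2 = 168 + 273.15 = 441.15 K
ts2_new = 10.1 * exp(86000 / 8.314 * (1/441.15 - 1/414.15))
1/T2 - 1/T1 = -1.4778e-04
ts2_new = 2.19 min

2.19 min


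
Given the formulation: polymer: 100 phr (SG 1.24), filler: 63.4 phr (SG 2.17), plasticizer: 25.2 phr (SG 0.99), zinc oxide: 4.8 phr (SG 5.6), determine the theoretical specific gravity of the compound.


Sum of weights = 193.4
Volume contributions:
  polymer: 100/1.24 = 80.6452
  filler: 63.4/2.17 = 29.2166
  plasticizer: 25.2/0.99 = 25.4545
  zinc oxide: 4.8/5.6 = 0.8571
Sum of volumes = 136.1734
SG = 193.4 / 136.1734 = 1.42

SG = 1.42


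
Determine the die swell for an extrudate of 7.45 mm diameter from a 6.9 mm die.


Die swell ratio = D_extrudate / D_die
= 7.45 / 6.9
= 1.08

Die swell = 1.08


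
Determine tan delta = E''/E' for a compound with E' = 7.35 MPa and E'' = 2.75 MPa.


tan delta = E'' / E'
= 2.75 / 7.35
= 0.3741

tan delta = 0.3741


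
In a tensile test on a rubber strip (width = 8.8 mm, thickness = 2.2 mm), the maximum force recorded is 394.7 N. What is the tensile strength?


Area = width * thickness = 8.8 * 2.2 = 19.36 mm^2
TS = force / area = 394.7 / 19.36 = 20.39 MPa

20.39 MPa


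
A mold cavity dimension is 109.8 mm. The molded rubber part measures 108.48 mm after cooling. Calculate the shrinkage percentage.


Shrinkage = (mold - part) / mold * 100
= (109.8 - 108.48) / 109.8 * 100
= 1.32 / 109.8 * 100
= 1.2%

1.2%
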